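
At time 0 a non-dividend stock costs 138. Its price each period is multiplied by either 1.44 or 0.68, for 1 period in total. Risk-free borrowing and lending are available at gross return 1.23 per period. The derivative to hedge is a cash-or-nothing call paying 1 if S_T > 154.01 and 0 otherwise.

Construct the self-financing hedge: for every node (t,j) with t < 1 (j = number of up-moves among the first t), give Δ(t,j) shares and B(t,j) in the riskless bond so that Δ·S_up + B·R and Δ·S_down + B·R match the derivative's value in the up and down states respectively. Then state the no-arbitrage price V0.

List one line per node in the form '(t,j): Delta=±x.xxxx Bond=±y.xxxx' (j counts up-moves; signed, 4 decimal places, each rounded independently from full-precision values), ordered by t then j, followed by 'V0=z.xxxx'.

Under the risk-neutral measure, an up-move has probability p* = (R−d)/(u−d) = 0.7237 and values discount at R = 1.23.
At expiry t=1: V(1,0)=0.0000, V(1,1)=1.0000
(0,0): S=138.0000. Δ = (V_up−V_dn)/(S_up−S_dn) = (1.0000−0.0000)/(198.7200−93.8400) = 0.0095. V = [p*·1.0000 + (1−p*)·0.0000]/1.23 = 0.5884. B = V − Δ·S = -0.7274.
The time-0 hedge costs 0.5884, which is the no-arbitrage price.

(0,0): Delta=0.0095 Bond=-0.7274
V0=0.5884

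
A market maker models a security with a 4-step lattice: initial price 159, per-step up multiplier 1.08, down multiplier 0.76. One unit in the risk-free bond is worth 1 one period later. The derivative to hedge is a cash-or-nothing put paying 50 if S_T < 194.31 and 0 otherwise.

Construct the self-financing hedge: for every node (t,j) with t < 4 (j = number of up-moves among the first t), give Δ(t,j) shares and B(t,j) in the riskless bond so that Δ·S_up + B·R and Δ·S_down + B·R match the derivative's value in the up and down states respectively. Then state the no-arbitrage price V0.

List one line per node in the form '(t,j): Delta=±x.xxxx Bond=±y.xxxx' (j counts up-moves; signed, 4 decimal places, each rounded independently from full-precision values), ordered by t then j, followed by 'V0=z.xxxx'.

(0,0): Delta=-0.4146 Bond=100.0977
(1,0): Delta=0.0000 Bond=50.0000
(1,1): Delta=-0.5118 Bond=116.7969
(2,0): Delta=0.0000 Bond=50.0000
(2,1): Delta=0.0000 Bond=50.0000
(2,2): Delta=-0.6319 Bond=139.0625
(3,0): Delta=0.0000 Bond=50.0000
(3,1): Delta=0.0000 Bond=50.0000
(3,2): Delta=0.0000 Bond=50.0000
(3,3): Delta=-0.7801 Bond=168.7500
V0=34.1797

Under the risk-neutral measure, an up-move has probability p* = (R−d)/(u−d) = 0.7500 and values discount at R = 1.
Terminal payoffs: V(4,0)=50.0000, V(4,1)=50.0000, V(4,2)=50.0000, V(4,3)=50.0000, V(4,4)=0.0000
(3,0): S=69.7972. Δ = (V_up−V_dn)/(S_up−S_dn) = (50.0000−50.0000)/(75.3810−53.0459) = 0.0000. V = [p*·50.0000 + (1−p*)·50.0000]/1 = 50.0000. B = V − Δ·S = 50.0000.
(3,1): S=99.1855. Δ = (V_up−V_dn)/(S_up−S_dn) = (50.0000−50.0000)/(107.1203−75.3810) = 0.0000. V = [p*·50.0000 + (1−p*)·50.0000]/1 = 50.0000. B = V − Δ·S = 50.0000.
(3,2): S=140.9478. Δ = (V_up−V_dn)/(S_up−S_dn) = (50.0000−50.0000)/(152.2236−107.1203) = 0.0000. V = [p*·50.0000 + (1−p*)·50.0000]/1 = 50.0000. B = V − Δ·S = 50.0000.
(3,3): S=200.2942. Δ = (V_up−V_dn)/(S_up−S_dn) = (0.0000−50.0000)/(216.3177−152.2236) = -0.7801. V = [p*·0.0000 + (1−p*)·50.0000]/1 = 12.5000. B = V − Δ·S = 168.7500.
(2,0): S=91.8384. Δ = (V_up−V_dn)/(S_up−S_dn) = (50.0000−50.0000)/(99.1855−69.7972) = 0.0000. V = [p*·50.0000 + (1−p*)·50.0000]/1 = 50.0000. B = V − Δ·S = 50.0000.
(2,1): S=130.5072. Δ = (V_up−V_dn)/(S_up−S_dn) = (50.0000−50.0000)/(140.9478−99.1855) = 0.0000. V = [p*·50.0000 + (1−p*)·50.0000]/1 = 50.0000. B = V − Δ·S = 50.0000.
(2,2): S=185.4576. Δ = (V_up−V_dn)/(S_up−S_dn) = (12.5000−50.0000)/(200.2942−140.9478) = -0.6319. V = [p*·12.5000 + (1−p*)·50.0000]/1 = 21.8750. B = V − Δ·S = 139.0625.
(1,0): S=120.8400. Δ = (V_up−V_dn)/(S_up−S_dn) = (50.0000−50.0000)/(130.5072−91.8384) = 0.0000. V = [p*·50.0000 + (1−p*)·50.0000]/1 = 50.0000. B = V − Δ·S = 50.0000.
(1,1): S=171.7200. Δ = (V_up−V_dn)/(S_up−S_dn) = (21.8750−50.0000)/(185.4576−130.5072) = -0.5118. V = [p*·21.8750 + (1−p*)·50.0000]/1 = 28.9063. B = V − Δ·S = 116.7969.
(0,0): S=159.0000. Δ = (V_up−V_dn)/(S_up−S_dn) = (28.9063−50.0000)/(171.7200−120.8400) = -0.4146. V = [p*·28.9063 + (1−p*)·50.0000]/1 = 34.1797. B = V − Δ·S = 100.0977.
The time-0 hedge costs 34.1797, which is the no-arbitrage price.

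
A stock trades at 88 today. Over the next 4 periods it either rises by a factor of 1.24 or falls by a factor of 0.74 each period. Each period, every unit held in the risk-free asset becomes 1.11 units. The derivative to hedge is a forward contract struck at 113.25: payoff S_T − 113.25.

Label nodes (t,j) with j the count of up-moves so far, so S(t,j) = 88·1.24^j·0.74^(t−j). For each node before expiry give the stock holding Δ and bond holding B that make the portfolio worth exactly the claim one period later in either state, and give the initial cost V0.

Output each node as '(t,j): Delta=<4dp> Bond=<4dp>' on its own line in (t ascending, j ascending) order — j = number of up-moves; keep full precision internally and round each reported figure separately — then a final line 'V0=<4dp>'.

Risk-neutral probability p* = (R−d)/(u−d) = (1.11−0.74)/(1.24−0.74) = 0.7400.
Terminal values V(4,·): V(4,0)=-86.8618, V(4,1)=-69.0320, V(4,2)=-39.1549, V(4,3)=10.9094, V(4,4)=94.8008
(3,0): S=35.6597. Δ = (V_up−V_dn)/(S_up−S_dn) = (-69.0320−-86.8618)/(44.2180−26.3882) = 1.0000. V = [p*·-69.0320 + (1−p*)·-86.8618]/1.11 = -66.3673. B = V − Δ·S = -102.0270.
(3,1): S=59.7541. Δ = (V_up−V_dn)/(S_up−S_dn) = (-39.1549−-69.0320)/(74.0951−44.2180) = 1.0000. V = [p*·-39.1549 + (1−p*)·-69.0320]/1.11 = -42.2729. B = V − Δ·S = -102.0270.
(3,2): S=100.1285. Δ = (V_up−V_dn)/(S_up−S_dn) = (10.9094−-39.1549)/(124.1594−74.0951) = 1.0000. V = [p*·10.9094 + (1−p*)·-39.1549]/1.11 = -1.8985. B = V − Δ·S = -102.0270.
(3,3): S=167.7829. Δ = (V_up−V_dn)/(S_up−S_dn) = (94.8008−10.9094)/(208.0508−124.1594) = 1.0000. V = [p*·94.8008 + (1−p*)·10.9094]/1.11 = 65.7559. B = V − Δ·S = -102.0270.
(2,0): S=48.1888. Δ = (V_up−V_dn)/(S_up−S_dn) = (-42.2729−-66.3673)/(59.7541−35.6597) = 1.0000. V = [p*·-42.2729 + (1−p*)·-66.3673]/1.11 = -43.7274. B = V − Δ·S = -91.9162.
(2,1): S=80.7488. Δ = (V_up−V_dn)/(S_up−S_dn) = (-1.8985−-42.2729)/(100.1285−59.7541) = 1.0000. V = [p*·-1.8985 + (1−p*)·-42.2729]/1.11 = -11.1674. B = V − Δ·S = -91.9162.
(2,2): S=135.3088. Δ = (V_up−V_dn)/(S_up−S_dn) = (65.7559−-1.8985)/(167.7829−100.1285) = 1.0000. V = [p*·65.7559 + (1−p*)·-1.8985]/1.11 = 43.3926. B = V − Δ·S = -91.9162.
(1,0): S=65.1200. Δ = (V_up−V_dn)/(S_up−S_dn) = (-11.1674−-43.7274)/(80.7488−48.1888) = 1.0000. V = [p*·-11.1674 + (1−p*)·-43.7274]/1.11 = -17.6874. B = V − Δ·S = -82.8074.
(1,1): S=109.1200. Δ = (V_up−V_dn)/(S_up−S_dn) = (43.3926−-11.1674)/(135.3088−80.7488) = 1.0000. V = [p*·43.3926 + (1−p*)·-11.1674]/1.11 = 26.3126. B = V − Δ·S = -82.8074.
(0,0): S=88.0000. Δ = (V_up−V_dn)/(S_up−S_dn) = (26.3126−-17.6874)/(109.1200−65.1200) = 1.0000. V = [p*·26.3126 + (1−p*)·-17.6874]/1.11 = 13.3987. B = V − Δ·S = -74.6013.
The time-0 hedge costs 13.3987, which is the no-arbitrage price.

(0,0): Delta=1.0000 Bond=-74.6013
(1,0): Delta=1.0000 Bond=-82.8074
(1,1): Delta=1.0000 Bond=-82.8074
(2,0): Delta=1.0000 Bond=-91.9162
(2,1): Delta=1.0000 Bond=-91.9162
(2,2): Delta=1.0000 Bond=-91.9162
(3,0): Delta=1.0000 Bond=-102.0270
(3,1): Delta=1.0000 Bond=-102.0270
(3,2): Delta=1.0000 Bond=-102.0270
(3,3): Delta=1.0000 Bond=-102.0270
V0=13.3987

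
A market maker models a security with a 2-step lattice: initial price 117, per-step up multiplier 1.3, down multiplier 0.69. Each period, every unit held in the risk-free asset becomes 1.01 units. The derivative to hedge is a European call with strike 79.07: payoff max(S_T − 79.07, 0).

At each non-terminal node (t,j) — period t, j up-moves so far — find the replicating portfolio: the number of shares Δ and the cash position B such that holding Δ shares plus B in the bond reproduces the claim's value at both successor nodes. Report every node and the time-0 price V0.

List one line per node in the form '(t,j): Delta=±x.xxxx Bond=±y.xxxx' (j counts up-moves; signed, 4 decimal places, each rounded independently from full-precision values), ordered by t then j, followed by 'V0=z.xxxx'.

(0,0): Delta=0.8459 Bond=-54.3045
(1,0): Delta=0.5255 Bond=-28.9831
(1,1): Delta=1.0000 Bond=-78.2871
V0=44.6651

Since d<R<u, set p* = (R−d)/(u−d) = 0.5246; price each node as the discounted p*-expectation of its children.
Terminal values V(2,·): V(2,0)=0.0000, V(2,1)=25.8790, V(2,2)=118.6600
  t=1,j=0: stock 80.7300 → up 104.9490 (V=25.8790), down 55.7037 (V=0.0000). Price 13.4415; hedge Δ=0.5255, bond B=-28.9831.
  t=1,j=1: stock 152.1000 → up 197.7300 (V=118.6600), down 104.9490 (V=25.8790). Price 73.8129; hedge Δ=1.0000, bond B=-78.2871.
  t=0,j=0: stock 117.0000 → up 152.1000 (V=73.8129), down 80.7300 (V=13.4415). Price 44.6651; hedge Δ=0.8459, bond B=-54.3045.
Check: Δ(0,0)·S0 + B(0,0) = 44.6651 = V0.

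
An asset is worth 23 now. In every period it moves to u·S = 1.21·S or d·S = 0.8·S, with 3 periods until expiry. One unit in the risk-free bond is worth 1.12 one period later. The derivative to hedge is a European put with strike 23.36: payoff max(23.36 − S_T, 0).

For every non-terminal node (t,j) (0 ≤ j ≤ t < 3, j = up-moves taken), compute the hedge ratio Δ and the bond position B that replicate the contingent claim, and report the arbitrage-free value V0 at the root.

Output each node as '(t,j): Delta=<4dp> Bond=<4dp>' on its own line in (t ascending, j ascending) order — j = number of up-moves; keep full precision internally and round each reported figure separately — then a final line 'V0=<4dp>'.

(0,0): Delta=-0.1853 Bond=4.7951
(1,0): Delta=-0.6694 Bond=14.2768
(1,1): Delta=-0.0953 Bond=2.8657
(2,0): Delta=-1.0000 Bond=20.8571
(2,1): Delta=-0.6079 Bond=14.6212
(2,2): Delta=0.0000 Bond=0.0000
V0=0.5328

No-arbitrage ⇒ martingale measure with p* = (R−d)/(u−d) = 0.7805.
At expiry t=3: V(3,0)=11.5840, V(3,1)=5.5488, V(3,2)=0.0000, V(3,3)=0.0000
Node (2,0) S=14.7200: V=(p*·5.5488+(1−p*)·11.5840)/1.12=6.1371; Δ=(5.5488−11.5840)/(17.8112−11.7760)=-1.0000; B=V−Δ·S=20.8571
Node (2,1) S=22.2640: V=(p*·0.0000+(1−p*)·5.5488)/1.12=1.0875; Δ=(0.0000−5.5488)/(26.9394−17.8112)=-0.6079; B=V−Δ·S=14.6212
Node (2,2) S=33.6743: V=(p*·0.0000+(1−p*)·0.0000)/1.12=0.0000; Δ=(0.0000−0.0000)/(40.7459−26.9394)=0.0000; B=V−Δ·S=0.0000
Node (1,0) S=18.4000: V=(p*·1.0875+(1−p*)·6.1371)/1.12=1.9607; Δ=(1.0875−6.1371)/(22.2640−14.7200)=-0.6694; B=V−Δ·S=14.2768
Node (1,1) S=27.8300: V=(p*·0.0000+(1−p*)·1.0875)/1.12=0.2131; Δ=(0.0000−1.0875)/(33.6743−22.2640)=-0.0953; B=V−Δ·S=2.8657
Node (0,0) S=23.0000: V=(p*·0.2131+(1−p*)·1.9607)/1.12=0.5328; Δ=(0.2131−1.9607)/(27.8300−18.4000)=-0.1853; B=V−Δ·S=4.7951
Root portfolio cost Δ·23+B reproduces V0=0.5328.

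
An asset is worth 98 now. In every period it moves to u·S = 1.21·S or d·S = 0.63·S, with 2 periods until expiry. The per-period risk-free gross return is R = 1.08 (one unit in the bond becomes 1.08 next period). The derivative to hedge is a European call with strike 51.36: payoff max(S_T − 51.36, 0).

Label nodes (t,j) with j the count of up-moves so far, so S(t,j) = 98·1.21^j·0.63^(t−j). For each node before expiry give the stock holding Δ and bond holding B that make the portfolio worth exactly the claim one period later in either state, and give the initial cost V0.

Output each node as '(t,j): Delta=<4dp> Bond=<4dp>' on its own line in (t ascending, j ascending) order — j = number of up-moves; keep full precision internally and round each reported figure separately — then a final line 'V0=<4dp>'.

(0,0): Delta=0.9545 Bond=-39.0363
(1,0): Delta=0.6519 Bond=-23.4796
(1,1): Delta=1.0000 Bond=-47.5556
V0=54.5039

Under the risk-neutral measure, an up-move has probability p* = (R−d)/(u−d) = 0.7759 and values discount at R = 1.08.
At expiry t=2: V(2,0)=0.0000, V(2,1)=23.3454, V(2,2)=92.1218
Node (1,0) S=61.7400: V=(p*·23.3454+(1−p*)·0.0000)/1.08=16.7711; Δ=(23.3454−0.0000)/(74.7054−38.8962)=0.6519; B=V−Δ·S=-23.4796
Node (1,1) S=118.5800: V=(p*·92.1218+(1−p*)·23.3454)/1.08=71.0244; Δ=(92.1218−23.3454)/(143.4818−74.7054)=1.0000; B=V−Δ·S=-47.5556
Node (0,0) S=98.0000: V=(p*·71.0244+(1−p*)·16.7711)/1.08=54.5039; Δ=(71.0244−16.7711)/(118.5800−61.7400)=0.9545; B=V−Δ·S=-39.0363
Root portfolio cost Δ·98+B reproduces V0=54.5039.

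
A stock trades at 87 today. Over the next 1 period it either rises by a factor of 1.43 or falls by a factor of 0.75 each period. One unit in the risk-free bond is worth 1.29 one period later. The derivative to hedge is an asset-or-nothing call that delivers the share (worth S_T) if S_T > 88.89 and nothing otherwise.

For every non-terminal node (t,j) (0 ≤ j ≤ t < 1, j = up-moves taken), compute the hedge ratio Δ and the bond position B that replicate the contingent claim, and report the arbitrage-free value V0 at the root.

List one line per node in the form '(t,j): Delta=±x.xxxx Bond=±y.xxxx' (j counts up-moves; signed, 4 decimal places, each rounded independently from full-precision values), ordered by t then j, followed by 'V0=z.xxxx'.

(0,0): Delta=2.1029 Bond=-106.3697
V0=76.5862

Under the risk-neutral measure, an up-move has probability p* = (R−d)/(u−d) = 0.7941 and values discount at R = 1.29.
At expiry t=1: V(1,0)=0.0000, V(1,1)=124.4100
Node (0,0) S=87.0000: V=(p*·124.4100+(1−p*)·0.0000)/1.29=76.5862; Δ=(124.4100−0.0000)/(124.4100−65.2500)=2.1029; B=V−Δ·S=-106.3697
Each (Δ,B) replicates both successor values, so the strategy is self-financing and V0 is arbitrage-free.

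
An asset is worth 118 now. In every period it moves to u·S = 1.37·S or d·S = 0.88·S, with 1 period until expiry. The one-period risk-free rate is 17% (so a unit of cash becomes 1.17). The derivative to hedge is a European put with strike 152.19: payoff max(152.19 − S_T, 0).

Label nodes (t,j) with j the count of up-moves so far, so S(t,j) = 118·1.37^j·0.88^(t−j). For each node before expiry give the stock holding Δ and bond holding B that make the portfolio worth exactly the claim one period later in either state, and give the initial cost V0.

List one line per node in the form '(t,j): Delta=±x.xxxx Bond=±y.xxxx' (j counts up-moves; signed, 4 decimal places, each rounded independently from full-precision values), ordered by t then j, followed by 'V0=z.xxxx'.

(0,0): Delta=-0.8362 Bond=115.5407
V0=16.8673

No-arbitrage ⇒ martingale measure with p* = (R−d)/(u−d) = 0.5918.
Payoff layer (t=1): V(1,0)=48.3500, V(1,1)=0.0000
Node (0,0) S=118.0000: V=(p*·0.0000+(1−p*)·48.3500)/1.17=16.8673; Δ=(0.0000−48.3500)/(161.6600−103.8400)=-0.8362; B=V−Δ·S=115.5407
Root portfolio cost Δ·118+B reproduces V0=16.8673.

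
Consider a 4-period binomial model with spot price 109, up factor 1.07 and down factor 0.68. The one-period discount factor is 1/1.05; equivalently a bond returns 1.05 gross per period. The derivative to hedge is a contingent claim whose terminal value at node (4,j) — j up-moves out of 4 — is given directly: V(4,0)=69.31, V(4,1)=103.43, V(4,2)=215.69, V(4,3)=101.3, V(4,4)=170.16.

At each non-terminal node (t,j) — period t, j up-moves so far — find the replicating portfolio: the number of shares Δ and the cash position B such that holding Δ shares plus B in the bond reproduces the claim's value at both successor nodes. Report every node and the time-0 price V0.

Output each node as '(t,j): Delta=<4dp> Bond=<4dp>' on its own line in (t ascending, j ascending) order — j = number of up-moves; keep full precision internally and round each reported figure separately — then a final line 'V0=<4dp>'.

Risk-neutral probability p* = (R−d)/(u−d) = (1.05−0.68)/(1.07−0.68) = 0.9487.
Terminal payoffs: V(4,0)=69.3100, V(4,1)=103.4300, V(4,2)=215.6900, V(4,3)=101.3000, V(4,4)=170.1600
(3,0): S=34.2731. Δ = (V_up−V_dn)/(S_up−S_dn) = (103.4300−69.3100)/(36.6722−23.3057) = 2.5526. V = [p*·103.4300 + (1−p*)·69.3100]/1.05 = 96.8383. B = V − Δ·S = 9.3512.
(3,1): S=53.9297. Δ = (V_up−V_dn)/(S_up−S_dn) = (215.6900−103.4300)/(57.7048−36.6722) = 5.3374. V = [p*·215.6900 + (1−p*)·103.4300]/1.05 = 199.9363. B = V − Δ·S = -87.9099.
(3,2): S=84.8600. Δ = (V_up−V_dn)/(S_up−S_dn) = (101.3000−215.6900)/(90.8002−57.7048) = -3.4564. V = [p*·101.3000 + (1−p*)·215.6900]/1.05 = 102.0630. B = V − Δ·S = 395.3707.
(3,3): S=133.5297. Δ = (V_up−V_dn)/(S_up−S_dn) = (170.1600−101.3000)/(142.8768−90.8002) = 1.3223. V = [p*·170.1600 + (1−p*)·101.3000]/1.05 = 158.6940. B = V − Δ·S = -17.8701.
(2,0): S=50.4016. Δ = (V_up−V_dn)/(S_up−S_dn) = (199.9363−96.8383)/(53.9297−34.2731) = 5.2449. V = [p*·199.9363 + (1−p*)·96.8383]/1.05 = 185.3802. B = V − Δ·S = -78.9735.
(2,1): S=79.3084. Δ = (V_up−V_dn)/(S_up−S_dn) = (102.0630−199.9363)/(84.8600−53.9297) = -3.1643. V = [p*·102.0630 + (1−p*)·199.9363]/1.05 = 101.9830. B = V − Δ·S = 352.9401.
(2,2): S=124.7941. Δ = (V_up−V_dn)/(S_up−S_dn) = (158.6940−102.0630)/(133.5297−84.8600) = 1.1636. V = [p*·158.6940 + (1−p*)·102.0630]/1.05 = 148.3713. B = V − Δ·S = 3.1636.
(1,0): S=74.1200. Δ = (V_up−V_dn)/(S_up−S_dn) = (101.9830−185.3802)/(79.3084−50.4016) = -2.8850. V = [p*·101.9830 + (1−p*)·185.3802]/1.05 = 101.1998. B = V − Δ·S = 315.0387.
(1,1): S=116.6300. Δ = (V_up−V_dn)/(S_up−S_dn) = (148.3713−101.9830)/(124.7941−79.3084) = 1.0198. V = [p*·148.3713 + (1−p*)·101.9830]/1.05 = 139.0404. B = V − Δ·S = 20.0960.
(0,0): S=109.0000. Δ = (V_up−V_dn)/(S_up−S_dn) = (139.0404−101.1998)/(116.6300−74.1200) = 0.8902. V = [p*·139.0404 + (1−p*)·101.1998]/1.05 = 130.5713. B = V − Δ·S = 33.5441.
The time-0 hedge costs 130.5713, which is the no-arbitrage price.

(0,0): Delta=0.8902 Bond=33.5441
(1,0): Delta=-2.8850 Bond=315.0387
(1,1): Delta=1.0198 Bond=20.0960
(2,0): Delta=5.2449 Bond=-78.9735
(2,1): Delta=-3.1643 Bond=352.9401
(2,2): Delta=1.1636 Bond=3.1636
(3,0): Delta=2.5526 Bond=9.3512
(3,1): Delta=5.3374 Bond=-87.9099
(3,2): Delta=-3.4564 Bond=395.3707
(3,3): Delta=1.3223 Bond=-17.8701
V0=130.5713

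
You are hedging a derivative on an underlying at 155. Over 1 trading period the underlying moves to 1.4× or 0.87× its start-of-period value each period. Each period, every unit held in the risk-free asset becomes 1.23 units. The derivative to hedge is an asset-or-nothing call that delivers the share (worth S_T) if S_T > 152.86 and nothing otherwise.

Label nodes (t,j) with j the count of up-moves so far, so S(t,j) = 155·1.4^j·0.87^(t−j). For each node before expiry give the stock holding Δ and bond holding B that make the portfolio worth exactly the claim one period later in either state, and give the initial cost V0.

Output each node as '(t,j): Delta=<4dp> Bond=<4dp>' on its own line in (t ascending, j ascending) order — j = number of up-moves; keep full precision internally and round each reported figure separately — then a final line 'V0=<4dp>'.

No-arbitrage ⇒ martingale measure with p* = (R−d)/(u−d) = 0.6792.
Terminal values V(1,·): V(1,0)=0.0000, V(1,1)=217.0000
Node (0,0) S=155.0000: V=(p*·217.0000+(1−p*)·0.0000)/1.23=119.8343; Δ=(217.0000−0.0000)/(217.0000−134.8500)=2.6415; B=V−Δ·S=-289.5996
Self-financing check: at every node Δ·S+B equals the discounted successor values.

(0,0): Delta=2.6415 Bond=-289.5996
V0=119.8343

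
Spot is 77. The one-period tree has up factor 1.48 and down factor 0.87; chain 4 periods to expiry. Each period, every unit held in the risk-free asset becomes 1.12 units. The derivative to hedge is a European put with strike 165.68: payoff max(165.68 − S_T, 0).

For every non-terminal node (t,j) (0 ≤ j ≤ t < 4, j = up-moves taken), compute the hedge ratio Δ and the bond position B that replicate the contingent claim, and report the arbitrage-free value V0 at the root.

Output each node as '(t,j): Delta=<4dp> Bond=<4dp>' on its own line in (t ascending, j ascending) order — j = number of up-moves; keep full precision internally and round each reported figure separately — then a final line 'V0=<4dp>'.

Under the risk-neutral measure, an up-move has probability p* = (R−d)/(u−d) = 0.4098 and values discount at R = 1.12.
Payoff layer (t=4): V(4,0)=121.5669, V(4,1)=90.6370, V(4,2)=38.0206, V(4,3)=0.0000, V(4,4)=0.0000
Node (3,0) S=50.7047: V=(p*·90.6370+(1−p*)·121.5669)/1.12=97.2238; Δ=(90.6370−121.5669)/(75.0430−44.1131)=-1.0000; B=V−Δ·S=147.9286
Node (3,1) S=86.2563: V=(p*·38.0206+(1−p*)·90.6370)/1.12=61.6722; Δ=(38.0206−90.6370)/(127.6594−75.0430)=-1.0000; B=V−Δ·S=147.9286
Node (3,2) S=146.7349: V=(p*·0.0000+(1−p*)·38.0206)/1.12=20.0343; Δ=(0.0000−38.0206)/(217.1676−127.6594)=-0.4248; B=V−Δ·S=82.3632
Node (3,3) S=249.6180: V=(p*·0.0000+(1−p*)·0.0000)/1.12=0.0000; Δ=(0.0000−0.0000)/(369.4346−217.1676)=0.0000; B=V−Δ·S=0.0000
Node (2,0) S=58.2813: V=(p*·61.6722+(1−p*)·97.2238)/1.12=73.7978; Δ=(61.6722−97.2238)/(86.2563−50.7047)=-1.0000; B=V−Δ·S=132.0791
Node (2,1) S=99.1452: V=(p*·20.0343+(1−p*)·61.6722)/1.12=39.8281; Δ=(20.0343−61.6722)/(146.7349−86.2563)=-0.6885; B=V−Δ·S=108.0871
Node (2,2) S=168.6608: V=(p*·0.0000+(1−p*)·20.0343)/1.12=10.5567; Δ=(0.0000−20.0343)/(249.6180−146.7349)=-0.1947; B=V−Δ·S=43.3998
Node (1,0) S=66.9900: V=(p*·39.8281+(1−p*)·73.7978)/1.12=53.4605; Δ=(39.8281−73.7978)/(99.1452−58.2813)=-0.8313; B=V−Δ·S=109.1485
Node (1,1) S=113.9600: V=(p*·10.5567+(1−p*)·39.8281)/1.12=24.8497; Δ=(10.5567−39.8281)/(168.6608−99.1452)=-0.4211; B=V−Δ·S=72.8356
Node (0,0) S=77.0000: V=(p*·24.8497+(1−p*)·53.4605)/1.12=37.2632; Δ=(24.8497−53.4605)/(113.9600−66.9900)=-0.6091; B=V−Δ·S=84.1662
Check: Δ(0,0)·S0 + B(0,0) = 37.2632 = V0.

(0,0): Delta=-0.6091 Bond=84.1662
(1,0): Delta=-0.8313 Bond=109.1485
(1,1): Delta=-0.4211 Bond=72.8356
(2,0): Delta=-1.0000 Bond=132.0791
(2,1): Delta=-0.6885 Bond=108.0871
(2,2): Delta=-0.1947 Bond=43.3998
(3,0): Delta=-1.0000 Bond=147.9286
(3,1): Delta=-1.0000 Bond=147.9286
(3,2): Delta=-0.4248 Bond=82.3632
(3,3): Delta=0.0000 Bond=0.0000
V0=37.2632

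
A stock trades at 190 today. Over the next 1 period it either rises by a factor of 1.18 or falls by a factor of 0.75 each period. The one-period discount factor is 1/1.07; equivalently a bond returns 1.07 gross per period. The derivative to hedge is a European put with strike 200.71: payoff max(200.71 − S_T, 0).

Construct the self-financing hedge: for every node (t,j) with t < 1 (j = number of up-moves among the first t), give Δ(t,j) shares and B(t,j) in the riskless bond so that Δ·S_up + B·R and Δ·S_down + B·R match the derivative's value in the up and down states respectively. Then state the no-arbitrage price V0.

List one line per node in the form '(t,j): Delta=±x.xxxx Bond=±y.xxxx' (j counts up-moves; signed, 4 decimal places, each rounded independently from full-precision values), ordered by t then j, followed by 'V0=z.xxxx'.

Risk-neutral probability p* = (R−d)/(u−d) = (1.07−0.75)/(1.18−0.75) = 0.7442.
Payoff layer (t=1): V(1,0)=58.2100, V(1,1)=0.0000
Node (0,0) S=190.0000: V=(p*·0.0000+(1−p*)·58.2100)/1.07=13.9168; Δ=(0.0000−58.2100)/(224.2000−142.5000)=-0.7125; B=V−Δ·S=149.2889
Self-financing check: at every node Δ·S+B equals the discounted successor values.

(0,0): Delta=-0.7125 Bond=149.2889
V0=13.9168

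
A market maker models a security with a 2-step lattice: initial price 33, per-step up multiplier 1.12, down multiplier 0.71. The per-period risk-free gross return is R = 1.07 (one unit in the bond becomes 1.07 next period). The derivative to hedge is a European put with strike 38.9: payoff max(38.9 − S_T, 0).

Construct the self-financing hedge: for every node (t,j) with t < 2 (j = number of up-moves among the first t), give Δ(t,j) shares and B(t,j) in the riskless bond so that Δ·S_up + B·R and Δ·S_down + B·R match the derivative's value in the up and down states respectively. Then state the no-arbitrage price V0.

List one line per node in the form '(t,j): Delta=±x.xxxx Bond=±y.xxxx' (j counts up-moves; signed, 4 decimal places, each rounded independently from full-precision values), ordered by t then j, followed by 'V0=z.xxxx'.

(0,0): Delta=-0.8487 Bond=30.6629
(1,0): Delta=-1.0000 Bond=36.3551
(1,1): Delta=-0.8353 Bond=32.3169
V0=2.6570

No-arbitrage ⇒ martingale measure with p* = (R−d)/(u−d) = 0.8780.
Terminal values V(2,·): V(2,0)=22.2647, V(2,1)=12.6584, V(2,2)=0.0000
(1,0): S=23.4300. Δ = (V_up−V_dn)/(S_up−S_dn) = (12.6584−22.2647)/(26.2416−16.6353) = -1.0000. V = [p*·12.6584 + (1−p*)·22.2647]/1.07 = 12.9251. B = V − Δ·S = 36.3551.
(1,1): S=36.9600. Δ = (V_up−V_dn)/(S_up−S_dn) = (0.0000−12.6584)/(41.3952−26.2416) = -0.8353. V = [p*·0.0000 + (1−p*)·12.6584]/1.07 = 1.4427. B = V − Δ·S = 32.3169.
(0,0): S=33.0000. Δ = (V_up−V_dn)/(S_up−S_dn) = (1.4427−12.9251)/(36.9600−23.4300) = -0.8487. V = [p*·1.4427 + (1−p*)·12.9251]/1.07 = 2.6570. B = V − Δ·S = 30.6629.
Each (Δ,B) replicates both successor values, so the strategy is self-financing and V0 is arbitrage-free.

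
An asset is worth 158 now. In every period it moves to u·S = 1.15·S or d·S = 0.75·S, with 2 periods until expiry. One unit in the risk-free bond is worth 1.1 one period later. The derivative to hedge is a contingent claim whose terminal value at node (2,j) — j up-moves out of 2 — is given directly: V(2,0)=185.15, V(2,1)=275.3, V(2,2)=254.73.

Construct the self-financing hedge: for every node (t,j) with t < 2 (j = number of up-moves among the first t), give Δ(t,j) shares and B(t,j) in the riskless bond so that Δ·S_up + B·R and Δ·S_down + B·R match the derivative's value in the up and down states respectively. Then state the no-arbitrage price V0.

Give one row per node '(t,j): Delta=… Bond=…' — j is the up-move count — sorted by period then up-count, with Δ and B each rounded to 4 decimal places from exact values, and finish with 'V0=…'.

(0,0): Delta=-0.0968 Bond=228.6364
(1,0): Delta=1.9019 Bond=14.6534
(1,1): Delta=-0.2830 Bond=285.3352
V0=213.3409

Risk-neutral probability p* = (R−d)/(u−d) = (1.1−0.75)/(1.15−0.75) = 0.8750.
Terminal values V(2,·): V(2,0)=185.1500, V(2,1)=275.3000, V(2,2)=254.7300
(1,0): S=118.5000. Δ = (V_up−V_dn)/(S_up−S_dn) = (275.3000−185.1500)/(136.2750−88.8750) = 1.9019. V = [p*·275.3000 + (1−p*)·185.1500]/1.1 = 240.0284. B = V − Δ·S = 14.6534.
(1,1): S=181.7000. Δ = (V_up−V_dn)/(S_up−S_dn) = (254.7300−275.3000)/(208.9550−136.2750) = -0.2830. V = [p*·254.7300 + (1−p*)·275.3000]/1.1 = 233.9102. B = V − Δ·S = 285.3352.
(0,0): S=158.0000. Δ = (V_up−V_dn)/(S_up−S_dn) = (233.9102−240.0284)/(181.7000−118.5000) = -0.0968. V = [p*·233.9102 + (1−p*)·240.0284]/1.1 = 213.3409. B = V − Δ·S = 228.6364.
Each (Δ,B) replicates both successor values, so the strategy is self-financing and V0 is arbitrage-free.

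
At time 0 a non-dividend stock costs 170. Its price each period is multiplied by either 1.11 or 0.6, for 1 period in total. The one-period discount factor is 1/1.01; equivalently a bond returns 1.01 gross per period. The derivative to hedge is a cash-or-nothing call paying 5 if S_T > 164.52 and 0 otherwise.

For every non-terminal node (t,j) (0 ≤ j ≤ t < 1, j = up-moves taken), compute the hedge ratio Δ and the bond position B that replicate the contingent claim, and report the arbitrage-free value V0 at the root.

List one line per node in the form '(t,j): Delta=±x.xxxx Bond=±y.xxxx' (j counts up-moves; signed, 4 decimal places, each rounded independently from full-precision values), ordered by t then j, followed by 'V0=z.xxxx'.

The replicating-portfolio and risk-neutral prices coincide; use p* = (1.01−0.6)/(1.11−0.6) = 0.8039 for the latter.
At expiry t=1: V(1,0)=0.0000, V(1,1)=5.0000
Node (0,0) S=170.0000: V=(p*·5.0000+(1−p*)·0.0000)/1.01=3.9798; Δ=(5.0000−0.0000)/(188.7000−102.0000)=0.0577; B=V−Δ·S=-5.8241
Root portfolio cost Δ·170+B reproduces V0=3.9798.

(0,0): Delta=0.0577 Bond=-5.8241
V0=3.9798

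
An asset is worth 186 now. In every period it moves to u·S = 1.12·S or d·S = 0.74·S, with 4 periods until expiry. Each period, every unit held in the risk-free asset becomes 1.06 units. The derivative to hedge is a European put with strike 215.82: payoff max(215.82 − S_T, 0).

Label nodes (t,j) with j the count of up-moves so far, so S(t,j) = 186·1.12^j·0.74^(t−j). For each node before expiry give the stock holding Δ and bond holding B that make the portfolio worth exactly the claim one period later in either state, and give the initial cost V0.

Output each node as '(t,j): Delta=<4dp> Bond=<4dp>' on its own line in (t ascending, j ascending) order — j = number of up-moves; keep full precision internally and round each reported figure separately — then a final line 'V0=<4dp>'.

The replicating-portfolio and risk-neutral prices coincide; use p* = (1.06−0.74)/(1.12−0.74) = 0.8421 for the latter.
Terminal values V(4,·): V(4,0)=160.0450, V(4,1)=131.4037, V(4,2)=88.0548, V(4,3)=22.4457, V(4,4)=0.0000
(3,0): S=75.3717. Δ = (V_up−V_dn)/(S_up−S_dn) = (131.4037−160.0450)/(84.4163−55.7750) = -1.0000. V = [p*·131.4037 + (1−p*)·160.0450]/1.06 = 128.2321. B = V − Δ·S = 203.6038.
(3,1): S=114.0760. Δ = (V_up−V_dn)/(S_up−S_dn) = (88.0548−131.4037)/(127.7652−84.4163) = -1.0000. V = [p*·88.0548 + (1−p*)·131.4037]/1.06 = 89.5277. B = V − Δ·S = 203.6038.
(3,2): S=172.6556. Δ = (V_up−V_dn)/(S_up−S_dn) = (22.4457−88.0548)/(193.3743−127.7652) = -1.0000. V = [p*·22.4457 + (1−p*)·88.0548]/1.06 = 30.9482. B = V − Δ·S = 203.6038.
(3,3): S=261.3166. Δ = (V_up−V_dn)/(S_up−S_dn) = (0.0000−22.4457)/(292.6746−193.3743) = -0.2260. V = [p*·0.0000 + (1−p*)·22.4457]/1.06 = 3.3435. B = V − Δ·S = 62.4111.
(2,0): S=101.8536. Δ = (V_up−V_dn)/(S_up−S_dn) = (89.5277−128.2321)/(114.0760−75.3717) = -1.0000. V = [p*·89.5277 + (1−p*)·128.2321]/1.06 = 90.2254. B = V − Δ·S = 192.0790.
(2,1): S=154.1568. Δ = (V_up−V_dn)/(S_up−S_dn) = (30.9482−89.5277)/(172.6556−114.0760) = -1.0000. V = [p*·30.9482 + (1−p*)·89.5277]/1.06 = 37.9222. B = V − Δ·S = 192.0790.
(2,2): S=233.3184. Δ = (V_up−V_dn)/(S_up−S_dn) = (3.3435−30.9482)/(261.3166−172.6556) = -0.3114. V = [p*·3.3435 + (1−p*)·30.9482]/1.06 = 7.2661. B = V − Δ·S = 79.9101.
(1,0): S=137.6400. Δ = (V_up−V_dn)/(S_up−S_dn) = (37.9222−90.2254)/(154.1568−101.8536) = -1.0000. V = [p*·37.9222 + (1−p*)·90.2254]/1.06 = 43.5666. B = V − Δ·S = 181.2066.
(1,1): S=208.3200. Δ = (V_up−V_dn)/(S_up−S_dn) = (7.2661−37.9222)/(233.3184−154.1568) = -0.3873. V = [p*·7.2661 + (1−p*)·37.9222]/1.06 = 11.4213. B = V − Δ·S = 92.0953.
(0,0): S=186.0000. Δ = (V_up−V_dn)/(S_up−S_dn) = (11.4213−43.5666)/(208.3200−137.6400) = -0.4548. V = [p*·11.4213 + (1−p*)·43.5666]/1.06 = 15.5631. B = V − Δ·S = 100.1561.
Each (Δ,B) replicates both successor values, so the strategy is self-financing and V0 is arbitrage-free.

(0,0): Delta=-0.4548 Bond=100.1561
(1,0): Delta=-1.0000 Bond=181.2066
(1,1): Delta=-0.3873 Bond=92.0953
(2,0): Delta=-1.0000 Bond=192.0790
(2,1): Delta=-1.0000 Bond=192.0790
(2,2): Delta=-0.3114 Bond=79.9101
(3,0): Delta=-1.0000 Bond=203.6038
(3,1): Delta=-1.0000 Bond=203.6038
(3,2): Delta=-1.0000 Bond=203.6038
(3,3): Delta=-0.2260 Bond=62.4111
V0=15.5631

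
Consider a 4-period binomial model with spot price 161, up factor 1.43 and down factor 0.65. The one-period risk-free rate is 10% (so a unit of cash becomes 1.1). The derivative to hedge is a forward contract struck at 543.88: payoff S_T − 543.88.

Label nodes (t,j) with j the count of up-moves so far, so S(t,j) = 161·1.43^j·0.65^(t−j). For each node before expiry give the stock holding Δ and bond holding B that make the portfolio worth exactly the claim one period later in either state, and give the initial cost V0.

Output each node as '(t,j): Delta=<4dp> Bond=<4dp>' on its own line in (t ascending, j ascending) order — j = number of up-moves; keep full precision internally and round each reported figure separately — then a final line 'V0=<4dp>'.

(0,0): Delta=1.0000 Bond=-371.4774
(1,0): Delta=1.0000 Bond=-408.6251
(1,1): Delta=1.0000 Bond=-408.6251
(2,0): Delta=1.0000 Bond=-449.4876
(2,1): Delta=1.0000 Bond=-449.4876
(2,2): Delta=1.0000 Bond=-449.4876
(3,0): Delta=1.0000 Bond=-494.4364
(3,1): Delta=1.0000 Bond=-494.4364
(3,2): Delta=1.0000 Bond=-494.4364
(3,3): Delta=1.0000 Bond=-494.4364
V0=-210.4774

Since d<R<u, set p* = (R−d)/(u−d) = 0.5769; price each node as the discounted p*-expectation of its children.
Terminal values V(4,·): V(4,0)=-515.1405, V(4,1)=-480.6531, V(4,2)=-404.7808, V(4,3)=-237.8617, V(4,4)=129.3602
Node (3,0) S=44.2146: V=(p*·-480.6531+(1−p*)·-515.1405)/1.1=-450.2217; Δ=(-480.6531−-515.1405)/(63.2269−28.7395)=1.0000; B=V−Δ·S=-494.4364
Node (3,1) S=97.2722: V=(p*·-404.7808+(1−p*)·-480.6531)/1.1=-397.1642; Δ=(-404.7808−-480.6531)/(139.0992−63.2269)=1.0000; B=V−Δ·S=-494.4364
Node (3,2) S=213.9988: V=(p*·-237.8617+(1−p*)·-404.7808)/1.1=-280.4376; Δ=(-237.8617−-404.7808)/(306.0183−139.0992)=1.0000; B=V−Δ·S=-494.4364
Node (3,3) S=470.7973: V=(p*·129.3602+(1−p*)·-237.8617)/1.1=-23.6390; Δ=(129.3602−-237.8617)/(673.2402−306.0183)=1.0000; B=V−Δ·S=-494.4364
Node (2,0) S=68.0225: V=(p*·-397.1642+(1−p*)·-450.2217)/1.1=-381.4651; Δ=(-397.1642−-450.2217)/(97.2722−44.2146)=1.0000; B=V−Δ·S=-449.4876
Node (2,1) S=149.6495: V=(p*·-280.4376+(1−p*)·-397.1642)/1.1=-299.8381; Δ=(-280.4376−-397.1642)/(213.9988−97.2722)=1.0000; B=V−Δ·S=-449.4876
Node (2,2) S=329.2289: V=(p*·-23.6390+(1−p*)·-280.4376)/1.1=-120.2587; Δ=(-23.6390−-280.4376)/(470.7973−213.9988)=1.0000; B=V−Δ·S=-449.4876
Node (1,0) S=104.6500: V=(p*·-299.8381+(1−p*)·-381.4651)/1.1=-303.9751; Δ=(-299.8381−-381.4651)/(149.6495−68.0225)=1.0000; B=V−Δ·S=-408.6251
Node (1,1) S=230.2300: V=(p*·-120.2587+(1−p*)·-299.8381)/1.1=-178.3951; Δ=(-120.2587−-299.8381)/(329.2289−149.6495)=1.0000; B=V−Δ·S=-408.6251
Node (0,0) S=161.0000: V=(p*·-178.3951+(1−p*)·-303.9751)/1.1=-210.4774; Δ=(-178.3951−-303.9751)/(230.2300−104.6500)=1.0000; B=V−Δ·S=-371.4774
Self-financing check: at every node Δ·S+B equals the discounted successor values.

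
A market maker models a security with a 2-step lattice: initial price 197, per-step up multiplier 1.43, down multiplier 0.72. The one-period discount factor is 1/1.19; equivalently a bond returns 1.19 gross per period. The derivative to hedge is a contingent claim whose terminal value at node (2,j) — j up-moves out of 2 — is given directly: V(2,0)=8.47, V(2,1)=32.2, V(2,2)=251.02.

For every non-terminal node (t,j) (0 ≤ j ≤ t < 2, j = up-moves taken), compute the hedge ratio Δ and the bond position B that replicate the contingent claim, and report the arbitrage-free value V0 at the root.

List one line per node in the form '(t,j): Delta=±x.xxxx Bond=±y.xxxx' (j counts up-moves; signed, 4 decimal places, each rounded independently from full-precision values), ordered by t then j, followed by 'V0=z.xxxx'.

(0,0): Delta=0.9185 Bond=-92.4007
(1,0): Delta=0.2356 Bond=-13.1044
(1,1): Delta=1.0940 Bond=-159.4134
V0=88.5368

Since d<R<u, set p* = (R−d)/(u−d) = 0.6620; price each node as the discounted p*-expectation of its children.
At expiry t=2: V(2,0)=8.4700, V(2,1)=32.2000, V(2,2)=251.0200
(1,0): S=141.8400. Δ = (V_up−V_dn)/(S_up−S_dn) = (32.2000−8.4700)/(202.8312−102.1248) = 0.2356. V = [p*·32.2000 + (1−p*)·8.4700]/1.19 = 20.3181. B = V − Δ·S = -13.1044.
(1,1): S=281.7100. Δ = (V_up−V_dn)/(S_up−S_dn) = (251.0200−32.2000)/(402.8453−202.8312) = 1.0940. V = [p*·251.0200 + (1−p*)·32.2000]/1.19 = 148.7838. B = V − Δ·S = -159.4134.
(0,0): S=197.0000. Δ = (V_up−V_dn)/(S_up−S_dn) = (148.7838−20.3181)/(281.7100−141.8400) = 0.9185. V = [p*·148.7838 + (1−p*)·20.3181]/1.19 = 88.5368. B = V − Δ·S = -92.4007.
Self-financing check: at every node Δ·S+B equals the discounted successor values.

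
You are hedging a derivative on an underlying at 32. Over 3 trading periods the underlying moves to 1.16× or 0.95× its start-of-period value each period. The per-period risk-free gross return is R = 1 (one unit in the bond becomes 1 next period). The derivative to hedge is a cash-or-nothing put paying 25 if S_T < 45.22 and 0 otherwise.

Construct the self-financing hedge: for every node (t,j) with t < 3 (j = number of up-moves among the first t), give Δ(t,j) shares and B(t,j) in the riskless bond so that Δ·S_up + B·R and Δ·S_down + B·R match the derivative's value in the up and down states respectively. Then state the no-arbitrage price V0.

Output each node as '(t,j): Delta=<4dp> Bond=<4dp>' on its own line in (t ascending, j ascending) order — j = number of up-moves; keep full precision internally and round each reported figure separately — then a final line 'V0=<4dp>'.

The replicating-portfolio and risk-neutral prices coincide; use p* = (1−0.95)/(1.16−0.95) = 0.2381 for the latter.
Terminal payoffs: V(3,0)=25.0000, V(3,1)=25.0000, V(3,2)=25.0000, V(3,3)=0.0000
Node (2,0) S=28.8800: V=(p*·25.0000+(1−p*)·25.0000)/1=25.0000; Δ=(25.0000−25.0000)/(33.5008−27.4360)=0.0000; B=V−Δ·S=25.0000
Node (2,1) S=35.2640: V=(p*·25.0000+(1−p*)·25.0000)/1=25.0000; Δ=(25.0000−25.0000)/(40.9062−33.5008)=0.0000; B=V−Δ·S=25.0000
Node (2,2) S=43.0592: V=(p*·0.0000+(1−p*)·25.0000)/1=19.0476; Δ=(0.0000−25.0000)/(49.9487−40.9062)=-2.7647; B=V−Δ·S=138.0952
Node (1,0) S=30.4000: V=(p*·25.0000+(1−p*)·25.0000)/1=25.0000; Δ=(25.0000−25.0000)/(35.2640−28.8800)=0.0000; B=V−Δ·S=25.0000
Node (1,1) S=37.1200: V=(p*·19.0476+(1−p*)·25.0000)/1=23.5828; Δ=(19.0476−25.0000)/(43.0592−35.2640)=-0.7636; B=V−Δ·S=51.9274
Node (0,0) S=32.0000: V=(p*·23.5828+(1−p*)·25.0000)/1=24.6626; Δ=(23.5828−25.0000)/(37.1200−30.4000)=-0.2109; B=V−Δ·S=31.4113
Root portfolio cost Δ·32+B reproduces V0=24.6626.

(0,0): Delta=-0.2109 Bond=31.4113
(1,0): Delta=0.0000 Bond=25.0000
(1,1): Delta=-0.7636 Bond=51.9274
(2,0): Delta=0.0000 Bond=25.0000
(2,1): Delta=0.0000 Bond=25.0000
(2,2): Delta=-2.7647 Bond=138.0952
V0=24.6626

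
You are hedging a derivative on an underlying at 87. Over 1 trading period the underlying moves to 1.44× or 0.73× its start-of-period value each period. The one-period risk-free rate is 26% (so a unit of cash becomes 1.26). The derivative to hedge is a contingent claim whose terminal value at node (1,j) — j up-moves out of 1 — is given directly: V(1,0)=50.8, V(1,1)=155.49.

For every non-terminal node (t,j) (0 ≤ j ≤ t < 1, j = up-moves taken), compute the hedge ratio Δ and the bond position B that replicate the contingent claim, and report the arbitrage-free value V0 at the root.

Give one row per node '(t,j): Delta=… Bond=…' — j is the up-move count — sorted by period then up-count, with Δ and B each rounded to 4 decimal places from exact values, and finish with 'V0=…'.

(0,0): Delta=1.6948 Bond=-45.1103
V0=102.3404

Risk-neutral probability p* = (R−d)/(u−d) = (1.26−0.73)/(1.44−0.73) = 0.7465.
Payoff layer (t=1): V(1,0)=50.8000, V(1,1)=155.4900
  t=0,j=0: stock 87.0000 → up 125.2800 (V=155.4900), down 63.5100 (V=50.8000). Price 102.3404; hedge Δ=1.6948, bond B=-45.1103.
Root portfolio cost Δ·87+B reproduces V0=102.3404.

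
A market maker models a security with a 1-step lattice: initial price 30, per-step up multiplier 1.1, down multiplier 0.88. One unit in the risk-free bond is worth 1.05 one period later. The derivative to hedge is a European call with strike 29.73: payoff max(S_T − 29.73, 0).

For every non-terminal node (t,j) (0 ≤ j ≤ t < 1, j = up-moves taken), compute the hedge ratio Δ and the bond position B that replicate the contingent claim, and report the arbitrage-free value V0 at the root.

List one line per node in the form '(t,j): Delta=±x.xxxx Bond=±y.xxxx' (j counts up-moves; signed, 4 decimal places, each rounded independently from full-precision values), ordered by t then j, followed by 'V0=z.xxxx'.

Under the risk-neutral measure, an up-move has probability p* = (R−d)/(u−d) = 0.7727 and values discount at R = 1.05.
Terminal payoffs: V(1,0)=0.0000, V(1,1)=3.2700
  t=0,j=0: stock 30.0000 → up 33.0000 (V=3.2700), down 26.4000 (V=0.0000). Price 2.4065; hedge Δ=0.4955, bond B=-12.4571.
Root portfolio cost Δ·30+B reproduces V0=2.4065.

(0,0): Delta=0.4955 Bond=-12.4571
V0=2.4065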